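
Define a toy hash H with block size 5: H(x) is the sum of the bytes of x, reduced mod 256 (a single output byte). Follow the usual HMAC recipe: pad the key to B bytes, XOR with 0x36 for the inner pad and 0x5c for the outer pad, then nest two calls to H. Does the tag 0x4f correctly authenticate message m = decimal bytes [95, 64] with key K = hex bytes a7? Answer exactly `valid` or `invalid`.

invalid

Key hex bytes a7 is 1 byte ≤ B = 5; zero-pad to 5 bytes: K' = a7 00 00 00 00.
K' ⊕ ipad = 91 36 36 36 36; K' ⊕ opad = fb 5c 5c 5c 5c.
Inner hash: sum = 145+54+54+54+54+95+64 = 520; mod 256 = 8 → 08.
Outer hash (recomputed tag): sum = 251+92+92+92+92+8 = 627; mod 256 = 115 → 73.
Recomputed tag = 73; claimed = 4f → mismatch.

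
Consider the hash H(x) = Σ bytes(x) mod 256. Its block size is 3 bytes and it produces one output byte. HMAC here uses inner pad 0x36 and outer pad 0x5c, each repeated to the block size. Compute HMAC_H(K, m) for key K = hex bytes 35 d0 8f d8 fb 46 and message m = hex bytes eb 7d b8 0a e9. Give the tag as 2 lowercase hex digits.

c3

Key hex bytes 35 d0 8f d8 fb 46 is 6 bytes > B = 3, so hash it first: H(key) = ad, then zero-pad to 3 bytes: K' = ad 00 00.
K' ⊕ ipad = 9b 36 36.  K' ⊕ opad = f1 5c 5c.
Inner input = (K'⊕ipad) ∥ m = 9b 36 36 ∥ eb 7d b8 0a e9.
Inner hash: sum = 155+54+54+235+125+184+10+233 = 1050; mod 256 = 26 → 1a.
Outer input = (K'⊕opad) ∥ inner = f1 5c 5c ∥ 1a.
Outer hash (tag): sum = 241+92+92+26 = 451; mod 256 = 195 → c3.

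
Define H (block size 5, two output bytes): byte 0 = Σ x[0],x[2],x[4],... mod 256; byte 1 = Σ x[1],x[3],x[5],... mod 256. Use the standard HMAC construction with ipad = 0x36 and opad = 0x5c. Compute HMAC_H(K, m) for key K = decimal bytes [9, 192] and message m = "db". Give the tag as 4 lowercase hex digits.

9d05

Key decimal bytes [9, 192] = 09 c0 is 2 bytes ≤ B = 5; zero-pad to 5 bytes: K' = 09 c0 00 00 00.
K' ⊕ ipad = 3f f6 36 36 36.  K' ⊕ opad = 55 9c 5c 5c 5c.
Inner input = (K'⊕ipad) ∥ m = 3f f6 36 36 36 ∥ 64 62.
Inner hash: even-index sum = 269 mod 256 = 13; odd-index sum = 400 mod 256 = 144 → 0d 90.
Outer input = (K'⊕opad) ∥ inner = 55 9c 5c 5c 5c ∥ 0d 90.
Outer hash (tag): even-index sum = 413 mod 256 = 157; odd-index sum = 261 mod 256 = 5 → 9d 05.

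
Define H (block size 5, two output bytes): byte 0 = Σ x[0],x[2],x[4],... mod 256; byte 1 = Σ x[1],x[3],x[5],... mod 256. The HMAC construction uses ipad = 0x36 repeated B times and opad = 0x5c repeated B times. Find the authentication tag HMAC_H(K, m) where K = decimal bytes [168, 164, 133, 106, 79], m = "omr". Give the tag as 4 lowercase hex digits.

af65

Key decimal bytes [168, 164, 133, 106, 79] = a8 a4 85 6a 4f is exactly B = 5 bytes: K' = a8 a4 85 6a 4f.
K' ⊕ ipad = 9e 92 b3 5c 79.  K' ⊕ opad = f4 f8 d9 36 13.
Inner input = (K'⊕ipad) ∥ m = 9e 92 b3 5c 79 ∥ 6f 6d 72.
Inner hash: even-index sum = 567 mod 256 = 55; odd-index sum = 463 mod 256 = 207 → 37 cf.
Outer input = (K'⊕opad) ∥ inner = f4 f8 d9 36 13 ∥ 37 cf.
Outer hash (tag): even-index sum = 687 mod 256 = 175; odd-index sum = 357 mod 256 = 101 → af 65.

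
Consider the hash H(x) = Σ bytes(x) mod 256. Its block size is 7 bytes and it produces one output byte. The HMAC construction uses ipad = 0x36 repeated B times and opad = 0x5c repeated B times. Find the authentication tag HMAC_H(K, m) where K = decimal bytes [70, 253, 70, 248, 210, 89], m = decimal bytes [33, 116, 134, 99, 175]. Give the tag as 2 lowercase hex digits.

97

Key decimal bytes [70, 253, 70, 248, 210, 89] = 46 fd 46 f8 d2 59 is 6 bytes ≤ B = 7; zero-pad to 7 bytes: K' = 46 fd 46 f8 d2 59 00.
K' ⊕ ipad = 70 cb 70 ce e4 6f 36.  K' ⊕ opad = 1a a1 1a a4 8e 05 5c.
Inner input = (K'⊕ipad) ∥ m = 70 cb 70 ce e4 6f 36 ∥ 21 74 86 63 af.
Inner hash: sum = 112+203+112+206+228+111+54+33+116+134+99+175 = 1583; mod 256 = 47 → 2f.
Outer input = (K'⊕opad) ∥ inner = 1a a1 1a a4 8e 05 5c ∥ 2f.
Outer hash (tag): sum = 26+161+26+164+142+5+92+47 = 663; mod 256 = 151 → 97.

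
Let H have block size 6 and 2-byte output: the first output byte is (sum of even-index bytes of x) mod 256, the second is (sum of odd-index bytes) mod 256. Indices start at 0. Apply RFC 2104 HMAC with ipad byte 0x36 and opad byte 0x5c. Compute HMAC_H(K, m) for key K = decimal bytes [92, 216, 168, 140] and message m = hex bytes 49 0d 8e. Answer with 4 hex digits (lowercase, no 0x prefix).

659b

Key decimal bytes [92, 216, 168, 140] = 5c d8 a8 8c is 4 bytes ≤ B = 6; zero-pad to 6 bytes: K' = 5c d8 a8 8c 00 00.
K' ⊕ ipad = 6a ee 9e ba 36 36.  K' ⊕ opad = 00 84 f4 d0 5c 5c.
Inner input = (K'⊕ipad) ∥ m = 6a ee 9e ba 36 36 ∥ 49 0d 8e.
Inner hash: even-index sum = 533 mod 256 = 21; odd-index sum = 491 mod 256 = 235 → 15 eb.
Outer input = (K'⊕opad) ∥ inner = 00 84 f4 d0 5c 5c ∥ 15 eb.
Outer hash (tag): even-index sum = 357 mod 256 = 101; odd-index sum = 667 mod 256 = 155 → 65 9b.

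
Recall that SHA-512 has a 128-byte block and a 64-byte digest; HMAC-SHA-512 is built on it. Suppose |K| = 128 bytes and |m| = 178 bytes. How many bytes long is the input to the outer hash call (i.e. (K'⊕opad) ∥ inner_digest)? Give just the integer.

Key is 128 ≤ 128 bytes, zero-padded: |K'| = 128.
Outer input = (K'⊕opad) ∥ H(inner) → 128 + 64 = 192 bytes.

192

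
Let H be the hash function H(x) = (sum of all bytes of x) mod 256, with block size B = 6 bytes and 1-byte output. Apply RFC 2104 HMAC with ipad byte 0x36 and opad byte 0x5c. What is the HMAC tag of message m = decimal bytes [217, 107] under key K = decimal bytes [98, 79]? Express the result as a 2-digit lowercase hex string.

Key decimal bytes [98, 79] = 62 4f is 2 bytes ≤ B = 6; zero-pad to 6 bytes: K' = 62 4f 00 00 00 00.
K' ⊕ ipad = 54 79 36 36 36 36.  K' ⊕ opad = 3e 13 5c 5c 5c 5c.
Inner input = (K'⊕ipad) ∥ m = 54 79 36 36 36 36 ∥ d9 6b.
Inner hash: sum = 84+121+54+54+54+54+217+107 = 745; mod 256 = 233 → e9.
Outer input = (K'⊕opad) ∥ inner = 3e 13 5c 5c 5c 5c ∥ e9.
Outer hash (tag): sum = 62+19+92+92+92+92+233 = 682; mod 256 = 170 → aa.

aa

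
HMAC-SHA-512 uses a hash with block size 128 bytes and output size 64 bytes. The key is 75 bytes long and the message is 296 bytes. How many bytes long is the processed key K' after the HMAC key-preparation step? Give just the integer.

Key is 75 ≤ 128 bytes, zero-padded: |K'| = 128.

128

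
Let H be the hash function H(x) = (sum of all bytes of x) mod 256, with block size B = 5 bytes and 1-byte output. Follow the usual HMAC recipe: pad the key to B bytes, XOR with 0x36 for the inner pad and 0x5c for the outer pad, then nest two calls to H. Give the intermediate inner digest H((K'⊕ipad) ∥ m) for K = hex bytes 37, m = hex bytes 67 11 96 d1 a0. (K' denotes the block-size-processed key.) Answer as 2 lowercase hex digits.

58

Key hex bytes 37 is 1 byte ≤ B = 5; zero-pad to 5 bytes: K' = 37 00 00 00 00.
K' ⊕ ipad = 01 36 36 36 36.
Inner input = 01 36 36 36 36 ∥ 67 11 96 d1 a0.
Inner hash: sum = 1+54+54+54+54+103+17+150+209+160 = 856; mod 256 = 88 → 58.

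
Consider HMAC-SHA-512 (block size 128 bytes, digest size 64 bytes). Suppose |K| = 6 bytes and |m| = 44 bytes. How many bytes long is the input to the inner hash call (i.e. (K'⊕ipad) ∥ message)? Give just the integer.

Key is 6 ≤ 128 bytes, zero-padded: |K'| = 128.
Inner input = (K'⊕ipad) ∥ m → 128 + 44 = 172 bytes.

172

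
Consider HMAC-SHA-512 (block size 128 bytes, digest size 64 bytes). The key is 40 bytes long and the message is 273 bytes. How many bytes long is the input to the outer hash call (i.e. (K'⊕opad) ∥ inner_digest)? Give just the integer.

192

Key is 40 ≤ 128 bytes, zero-padded: |K'| = 128.
Outer input = (K'⊕opad) ∥ H(inner) → 128 + 64 = 192 bytes.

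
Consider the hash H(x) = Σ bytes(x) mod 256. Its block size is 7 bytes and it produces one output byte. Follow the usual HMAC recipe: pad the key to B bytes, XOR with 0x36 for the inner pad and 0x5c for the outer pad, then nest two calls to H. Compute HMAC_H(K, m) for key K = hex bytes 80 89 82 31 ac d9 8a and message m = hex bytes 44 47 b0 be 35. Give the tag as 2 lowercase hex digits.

Key hex bytes 80 89 82 31 ac d9 8a is exactly B = 7 bytes: K' = 80 89 82 31 ac d9 8a.
K' ⊕ ipad = b6 bf b4 07 9a ef bc.  K' ⊕ opad = dc d5 de 6d f0 85 d6.
Inner input = (K'⊕ipad) ∥ m = b6 bf b4 07 9a ef bc ∥ 44 47 b0 be 35.
Inner hash: sum = 182+191+180+7+154+239+188+68+71+176+190+53 = 1699; mod 256 = 163 → a3.
Outer input = (K'⊕opad) ∥ inner = dc d5 de 6d f0 85 d6 ∥ a3.
Outer hash (tag): sum = 220+213+222+109+240+133+214+163 = 1514; mod 256 = 234 → ea.

ea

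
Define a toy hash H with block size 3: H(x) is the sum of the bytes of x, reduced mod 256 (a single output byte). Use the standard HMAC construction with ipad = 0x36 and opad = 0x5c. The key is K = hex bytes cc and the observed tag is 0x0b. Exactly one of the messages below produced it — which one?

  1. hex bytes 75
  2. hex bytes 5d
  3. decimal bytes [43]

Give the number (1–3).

Key hex bytes cc is 1 byte ≤ B = 3; zero-pad to 3 bytes: K' = cc 00 00.
K' ⊕ ipad = fa 36 36; K' ⊕ opad = 90 5c 5c.
m1: inner = H(fa 36 36 75) = db; tag = H(90 5c 5c db) = 23
m2: inner = H(fa 36 36 5d) = c3; tag = H(90 5c 5c c3) = 0b ← matches
m3: inner = H(fa 36 36 2b) = 91; tag = H(90 5c 5c 91) = d9

2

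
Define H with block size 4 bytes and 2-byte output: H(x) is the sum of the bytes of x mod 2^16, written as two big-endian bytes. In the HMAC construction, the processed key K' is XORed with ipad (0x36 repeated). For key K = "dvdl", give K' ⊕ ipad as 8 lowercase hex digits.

5240525a

Key "dvdl" = 64 76 64 6c is exactly B = 4 bytes: K' = 64 76 64 6c.
XOR each byte with 0x36: 64⊕36=52, 76⊕36=40, 64⊕36=52, 6c⊕36=5a.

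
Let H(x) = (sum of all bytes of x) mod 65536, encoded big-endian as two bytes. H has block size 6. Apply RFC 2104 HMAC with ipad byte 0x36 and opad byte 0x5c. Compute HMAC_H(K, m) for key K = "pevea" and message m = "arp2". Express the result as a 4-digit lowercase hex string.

Key "pevea" = 70 65 76 65 61 is 5 bytes ≤ B = 6; zero-pad to 6 bytes: K' = 70 65 76 65 61 00.
K' ⊕ ipad = 46 53 40 53 57 36.  K' ⊕ opad = 2c 39 2a 39 3d 5c.
Inner input = (K'⊕ipad) ∥ m = 46 53 40 53 57 36 ∥ 61 72 70 32.
Inner hash: sum = 70+83+64+83+87+54+97+114+112+50 = 814 → 03 2e.
Outer input = (K'⊕opad) ∥ inner = 2c 39 2a 39 3d 5c ∥ 03 2e.
Outer hash (tag): sum = 44+57+42+57+61+92+3+46 = 402 → 01 92.

0192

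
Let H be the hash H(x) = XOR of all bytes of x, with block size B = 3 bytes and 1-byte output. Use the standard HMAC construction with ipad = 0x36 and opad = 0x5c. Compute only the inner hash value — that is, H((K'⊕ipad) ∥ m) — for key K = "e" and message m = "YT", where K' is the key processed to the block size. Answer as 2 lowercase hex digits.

Key "e" = 65 is 1 byte ≤ B = 3; zero-pad to 3 bytes: K' = 65 00 00.
K' ⊕ ipad = 53 36 36.
Inner input = 53 36 36 ∥ 59 54.
Inner hash: XOR 53⊕36⊕36⊕59⊕54 = 5e.

5e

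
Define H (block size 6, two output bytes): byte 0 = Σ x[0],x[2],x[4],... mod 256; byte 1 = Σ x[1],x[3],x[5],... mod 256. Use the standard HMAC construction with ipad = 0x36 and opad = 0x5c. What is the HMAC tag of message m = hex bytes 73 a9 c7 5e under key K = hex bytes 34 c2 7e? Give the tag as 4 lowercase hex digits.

Key hex bytes 34 c2 7e is 3 bytes ≤ B = 6; zero-pad to 6 bytes: K' = 34 c2 7e 00 00 00.
K' ⊕ ipad = 02 f4 48 36 36 36.  K' ⊕ opad = 68 9e 22 5c 5c 5c.
Inner input = (K'⊕ipad) ∥ m = 02 f4 48 36 36 36 ∥ 73 a9 c7 5e.
Inner hash: even-index sum = 442 mod 256 = 186; odd-index sum = 615 mod 256 = 103 → ba 67.
Outer input = (K'⊕opad) ∥ inner = 68 9e 22 5c 5c 5c ∥ ba 67.
Outer hash (tag): even-index sum = 416 mod 256 = 160; odd-index sum = 445 mod 256 = 189 → a0 bd.

a0bd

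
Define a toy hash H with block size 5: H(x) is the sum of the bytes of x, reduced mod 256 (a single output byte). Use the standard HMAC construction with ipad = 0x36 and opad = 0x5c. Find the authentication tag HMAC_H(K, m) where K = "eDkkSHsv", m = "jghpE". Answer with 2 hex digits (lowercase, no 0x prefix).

ca

Key "eDkkSHsv" = 65 44 6b 6b 53 48 73 76 is 8 bytes > B = 5, so hash it first: H(key) = 03, then zero-pad to 5 bytes: K' = 03 00 00 00 00.
K' ⊕ ipad = 35 36 36 36 36.  K' ⊕ opad = 5f 5c 5c 5c 5c.
Inner input = (K'⊕ipad) ∥ m = 35 36 36 36 36 ∥ 6a 67 68 70 45.
Inner hash: sum = 53+54+54+54+54+106+103+104+112+69 = 763; mod 256 = 251 → fb.
Outer input = (K'⊕opad) ∥ inner = 5f 5c 5c 5c 5c ∥ fb.
Outer hash (tag): sum = 95+92+92+92+92+251 = 714; mod 256 = 202 → ca.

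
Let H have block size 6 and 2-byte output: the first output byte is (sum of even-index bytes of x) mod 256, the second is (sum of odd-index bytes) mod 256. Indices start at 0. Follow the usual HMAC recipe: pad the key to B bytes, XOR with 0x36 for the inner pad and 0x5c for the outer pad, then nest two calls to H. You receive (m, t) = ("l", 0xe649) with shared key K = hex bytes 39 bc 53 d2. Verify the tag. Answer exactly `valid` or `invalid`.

Key hex bytes 39 bc 53 d2 is 4 bytes ≤ B = 6; zero-pad to 6 bytes: K' = 39 bc 53 d2 00 00.
K' ⊕ ipad = 0f 8a 65 e4 36 36; K' ⊕ opad = 65 e0 0f 8e 5c 5c.
Inner hash: even-index sum = 278 mod 256 = 22; odd-index sum = 420 mod 256 = 164 → 16 a4.
Outer hash (recomputed tag): even-index sum = 230 mod 256 = 230; odd-index sum = 622 mod 256 = 110 → e6 6e.
Recomputed tag = e66e; claimed = e649 → mismatch.

invalid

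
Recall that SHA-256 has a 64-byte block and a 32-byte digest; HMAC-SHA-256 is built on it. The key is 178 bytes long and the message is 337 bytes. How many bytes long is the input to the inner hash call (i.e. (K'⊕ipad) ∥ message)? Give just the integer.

Key is 178 > 64 bytes, so it is hashed to 32 bytes then zero-padded to 64: |K'| = 64.
Inner input = (K'⊕ipad) ∥ m → 64 + 337 = 401 bytes.

401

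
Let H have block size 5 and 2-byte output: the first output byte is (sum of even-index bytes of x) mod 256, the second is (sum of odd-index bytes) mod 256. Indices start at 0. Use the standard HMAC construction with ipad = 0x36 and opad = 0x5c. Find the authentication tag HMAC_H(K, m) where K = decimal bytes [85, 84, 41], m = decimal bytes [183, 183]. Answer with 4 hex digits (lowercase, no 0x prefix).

29d3

Key decimal bytes [85, 84, 41] = 55 54 29 is 3 bytes ≤ B = 5; zero-pad to 5 bytes: K' = 55 54 29 00 00.
K' ⊕ ipad = 63 62 1f 36 36.  K' ⊕ opad = 09 08 75 5c 5c.
Inner input = (K'⊕ipad) ∥ m = 63 62 1f 36 36 ∥ b7 b7.
Inner hash: even-index sum = 367 mod 256 = 111; odd-index sum = 335 mod 256 = 79 → 6f 4f.
Outer input = (K'⊕opad) ∥ inner = 09 08 75 5c 5c ∥ 6f 4f.
Outer hash (tag): even-index sum = 297 mod 256 = 41; odd-index sum = 211 mod 256 = 211 → 29 d3.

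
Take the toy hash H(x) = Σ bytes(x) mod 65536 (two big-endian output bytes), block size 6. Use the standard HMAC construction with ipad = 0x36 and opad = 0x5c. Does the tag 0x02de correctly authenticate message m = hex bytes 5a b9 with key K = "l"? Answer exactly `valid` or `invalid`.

invalid

Key "l" = 6c is 1 byte ≤ B = 6; zero-pad to 6 bytes: K' = 6c 00 00 00 00 00.
K' ⊕ ipad = 5a 36 36 36 36 36; K' ⊕ opad = 30 5c 5c 5c 5c 5c.
Inner hash: sum = 90+54+54+54+54+54+90+185 = 635 → 02 7b.
Outer hash (recomputed tag): sum = 48+92+92+92+92+92+2+123 = 633 → 02 79.
Recomputed tag = 0279; claimed = 02de → mismatch.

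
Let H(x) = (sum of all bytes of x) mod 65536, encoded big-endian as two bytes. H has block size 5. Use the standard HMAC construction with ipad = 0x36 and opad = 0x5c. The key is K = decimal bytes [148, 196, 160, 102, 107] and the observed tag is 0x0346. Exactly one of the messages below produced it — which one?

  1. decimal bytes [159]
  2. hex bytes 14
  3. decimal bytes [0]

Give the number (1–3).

Key decimal bytes [148, 196, 160, 102, 107] = 94 c4 a0 66 6b is exactly B = 5 bytes: K' = 94 c4 a0 66 6b.
K' ⊕ ipad = a2 f2 96 50 5d; K' ⊕ opad = c8 98 fc 3a 37.
m1: inner = H(a2 f2 96 50 5d 9f) = 03 76; tag = H(c8 98 fc 3a 37 03 76) = 0346 ← matches
m2: inner = H(a2 f2 96 50 5d 14) = 02 eb; tag = H(c8 98 fc 3a 37 02 eb) = 03ba
m3: inner = H(a2 f2 96 50 5d 00) = 02 d7; tag = H(c8 98 fc 3a 37 02 d7) = 03a6

1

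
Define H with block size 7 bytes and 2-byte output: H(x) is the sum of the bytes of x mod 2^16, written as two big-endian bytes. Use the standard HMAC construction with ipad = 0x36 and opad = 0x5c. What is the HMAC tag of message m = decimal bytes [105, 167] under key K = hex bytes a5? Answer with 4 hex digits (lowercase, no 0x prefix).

040a

Key hex bytes a5 is 1 byte ≤ B = 7; zero-pad to 7 bytes: K' = a5 00 00 00 00 00 00.
K' ⊕ ipad = 93 36 36 36 36 36 36.  K' ⊕ opad = f9 5c 5c 5c 5c 5c 5c.
Inner input = (K'⊕ipad) ∥ m = 93 36 36 36 36 36 36 ∥ 69 a7.
Inner hash: sum = 147+54+54+54+54+54+54+105+167 = 743 → 02 e7.
Outer input = (K'⊕opad) ∥ inner = f9 5c 5c 5c 5c 5c 5c ∥ 02 e7.
Outer hash (tag): sum = 249+92+92+92+92+92+92+2+231 = 1034 → 04 0a.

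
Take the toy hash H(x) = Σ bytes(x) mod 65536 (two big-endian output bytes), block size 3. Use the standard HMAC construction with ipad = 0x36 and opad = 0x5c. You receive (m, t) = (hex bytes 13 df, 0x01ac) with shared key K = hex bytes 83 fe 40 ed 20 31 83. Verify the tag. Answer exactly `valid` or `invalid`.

valid

Key hex bytes 83 fe 40 ed 20 31 83 is 7 bytes > B = 3, so hash it first: H(key) = 03 82, then zero-pad to 3 bytes: K' = 03 82 00.
K' ⊕ ipad = 35 b4 36; K' ⊕ opad = 5f de 5c.
Inner hash: sum = 53+180+54+19+223 = 529 → 02 11.
Outer hash (recomputed tag): sum = 95+222+92+2+17 = 428 → 01 ac.
Recomputed tag = 01ac; claimed = 01ac → match.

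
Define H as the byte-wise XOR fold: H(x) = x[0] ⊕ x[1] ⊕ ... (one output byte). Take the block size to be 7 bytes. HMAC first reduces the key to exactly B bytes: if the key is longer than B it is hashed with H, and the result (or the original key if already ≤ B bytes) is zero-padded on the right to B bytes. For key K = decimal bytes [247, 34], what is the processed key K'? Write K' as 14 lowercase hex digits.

f7220000000000

Key decimal bytes [247, 34] = f7 22 is 2 bytes ≤ B = 7; zero-pad to 7 bytes: K' = f7 22 00 00 00 00 00.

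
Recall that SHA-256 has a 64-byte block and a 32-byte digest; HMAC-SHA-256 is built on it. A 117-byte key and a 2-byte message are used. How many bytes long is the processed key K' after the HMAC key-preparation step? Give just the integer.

Key is 117 > 64 bytes, so it is hashed to 32 bytes then zero-padded to 64: |K'| = 64.

64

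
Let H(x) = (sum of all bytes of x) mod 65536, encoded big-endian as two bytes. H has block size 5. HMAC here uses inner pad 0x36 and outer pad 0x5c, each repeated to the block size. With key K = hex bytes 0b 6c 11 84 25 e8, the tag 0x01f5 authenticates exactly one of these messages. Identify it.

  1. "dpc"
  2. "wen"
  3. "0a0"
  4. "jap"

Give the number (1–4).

1

Key hex bytes 0b 6c 11 84 25 e8 is 6 bytes > B = 5, so hash it first: H(key) = 02 19, then zero-pad to 5 bytes: K' = 02 19 00 00 00.
K' ⊕ ipad = 34 2f 36 36 36; K' ⊕ opad = 5e 45 5c 5c 5c.
m1: inner = H(34 2f 36 36 36 64 70 63) = 02 3c; tag = H(5e 45 5c 5c 5c 02 3c) = 01f5 ← matches
m2: inner = H(34 2f 36 36 36 77 65 6e) = 02 4f; tag = H(5e 45 5c 5c 5c 02 4f) = 0208
m3: inner = H(34 2f 36 36 36 30 61 30) = 01 c6; tag = H(5e 45 5c 5c 5c 01 c6) = 027e
m4: inner = H(34 2f 36 36 36 6a 61 70) = 02 40; tag = H(5e 45 5c 5c 5c 02 40) = 01f9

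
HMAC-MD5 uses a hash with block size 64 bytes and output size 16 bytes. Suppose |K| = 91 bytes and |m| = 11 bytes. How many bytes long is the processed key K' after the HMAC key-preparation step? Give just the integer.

Key is 91 > 64 bytes, so it is hashed to 16 bytes then zero-padded to 64: |K'| = 64.

64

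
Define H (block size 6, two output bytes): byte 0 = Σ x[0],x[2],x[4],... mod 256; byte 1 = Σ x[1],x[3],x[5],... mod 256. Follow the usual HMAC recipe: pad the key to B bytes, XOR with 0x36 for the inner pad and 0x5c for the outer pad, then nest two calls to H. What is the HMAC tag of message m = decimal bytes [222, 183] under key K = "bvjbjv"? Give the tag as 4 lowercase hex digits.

941d

Key "bvjbjv" = 62 76 6a 62 6a 76 is exactly B = 6 bytes: K' = 62 76 6a 62 6a 76.
K' ⊕ ipad = 54 40 5c 54 5c 40.  K' ⊕ opad = 3e 2a 36 3e 36 2a.
Inner input = (K'⊕ipad) ∥ m = 54 40 5c 54 5c 40 ∥ de b7.
Inner hash: even-index sum = 490 mod 256 = 234; odd-index sum = 395 mod 256 = 139 → ea 8b.
Outer input = (K'⊕opad) ∥ inner = 3e 2a 36 3e 36 2a ∥ ea 8b.
Outer hash (tag): even-index sum = 404 mod 256 = 148; odd-index sum = 285 mod 256 = 29 → 94 1d.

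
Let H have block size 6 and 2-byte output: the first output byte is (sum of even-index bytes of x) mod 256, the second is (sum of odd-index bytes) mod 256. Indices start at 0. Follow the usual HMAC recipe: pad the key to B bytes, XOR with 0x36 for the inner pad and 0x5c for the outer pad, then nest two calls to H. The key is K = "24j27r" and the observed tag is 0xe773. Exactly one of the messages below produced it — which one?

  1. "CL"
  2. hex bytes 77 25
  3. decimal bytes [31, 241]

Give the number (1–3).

2

Key "24j27r" = 32 34 6a 32 37 72 is exactly B = 6 bytes: K' = 32 34 6a 32 37 72.
K' ⊕ ipad = 04 02 5c 04 01 44; K' ⊕ opad = 6e 68 36 6e 6b 2e.
m1: inner = H(04 02 5c 04 01 44 43 4c) = a4 96; tag = H(6e 68 36 6e 6b 2e a4 96) = b39a
m2: inner = H(04 02 5c 04 01 44 77 25) = d8 6f; tag = H(6e 68 36 6e 6b 2e d8 6f) = e773 ← matches
m3: inner = H(04 02 5c 04 01 44 1f f1) = 80 3b; tag = H(6e 68 36 6e 6b 2e 80 3b) = 8f3f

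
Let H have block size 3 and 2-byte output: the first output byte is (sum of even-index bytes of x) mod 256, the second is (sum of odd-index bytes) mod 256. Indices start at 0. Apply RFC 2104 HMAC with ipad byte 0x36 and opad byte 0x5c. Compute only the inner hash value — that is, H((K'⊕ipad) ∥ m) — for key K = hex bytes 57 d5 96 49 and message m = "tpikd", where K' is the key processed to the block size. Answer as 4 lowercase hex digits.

ec69

Key hex bytes 57 d5 96 49 is 4 bytes > B = 3, so hash it first: H(key) = ed 1e, then zero-pad to 3 bytes: K' = ed 1e 00.
K' ⊕ ipad = db 28 36.
Inner input = db 28 36 ∥ 74 70 69 6b 64.
Inner hash: even-index sum = 492 mod 256 = 236; odd-index sum = 361 mod 256 = 105 → ec 69.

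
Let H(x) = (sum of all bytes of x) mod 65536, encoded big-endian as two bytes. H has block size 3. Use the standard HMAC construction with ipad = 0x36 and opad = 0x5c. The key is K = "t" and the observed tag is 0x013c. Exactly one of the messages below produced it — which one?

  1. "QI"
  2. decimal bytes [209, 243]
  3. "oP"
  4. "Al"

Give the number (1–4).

Key "t" = 74 is 1 byte ≤ B = 3; zero-pad to 3 bytes: K' = 74 00 00.
K' ⊕ ipad = 42 36 36; K' ⊕ opad = 28 5c 5c.
m1: inner = H(42 36 36 51 49) = 01 48; tag = H(28 5c 5c 01 48) = 0129
m2: inner = H(42 36 36 d1 f3) = 02 72; tag = H(28 5c 5c 02 72) = 0154
m3: inner = H(42 36 36 6f 50) = 01 6d; tag = H(28 5c 5c 01 6d) = 014e
m4: inner = H(42 36 36 41 6c) = 01 5b; tag = H(28 5c 5c 01 5b) = 013c ← matches

4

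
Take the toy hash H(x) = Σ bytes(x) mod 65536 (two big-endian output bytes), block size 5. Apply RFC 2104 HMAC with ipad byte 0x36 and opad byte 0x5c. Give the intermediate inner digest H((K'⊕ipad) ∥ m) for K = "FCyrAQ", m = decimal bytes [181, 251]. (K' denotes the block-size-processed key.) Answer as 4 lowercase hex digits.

02b6

Key "FCyrAQ" = 46 43 79 72 41 51 is 6 bytes > B = 5, so hash it first: H(key) = 02 06, then zero-pad to 5 bytes: K' = 02 06 00 00 00.
K' ⊕ ipad = 34 30 36 36 36.
Inner input = 34 30 36 36 36 ∥ b5 fb.
Inner hash: sum = 52+48+54+54+54+181+251 = 694 → 02 b6.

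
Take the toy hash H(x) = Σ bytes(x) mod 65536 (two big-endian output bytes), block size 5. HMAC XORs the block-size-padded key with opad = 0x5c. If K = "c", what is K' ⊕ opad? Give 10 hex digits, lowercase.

3f5c5c5c5c

Key "c" = 63 is 1 byte ≤ B = 5; zero-pad to 5 bytes: K' = 63 00 00 00 00.
XOR each byte with 0x5c: 63⊕5c=3f, 00⊕5c=5c, 00⊕5c=5c, 00⊕5c=5c, 00⊕5c=5c.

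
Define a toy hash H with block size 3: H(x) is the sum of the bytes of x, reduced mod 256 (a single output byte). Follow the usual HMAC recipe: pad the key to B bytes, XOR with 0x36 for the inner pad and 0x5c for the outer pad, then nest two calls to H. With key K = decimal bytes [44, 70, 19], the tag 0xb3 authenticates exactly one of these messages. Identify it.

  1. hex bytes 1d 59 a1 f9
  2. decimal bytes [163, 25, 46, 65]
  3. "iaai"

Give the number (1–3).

Key decimal bytes [44, 70, 19] = 2c 46 13 is exactly B = 3 bytes: K' = 2c 46 13.
K' ⊕ ipad = 1a 70 25; K' ⊕ opad = 70 1a 4f.
m1: inner = H(1a 70 25 1d 59 a1 f9) = bf; tag = H(70 1a 4f bf) = 98
m2: inner = H(1a 70 25 a3 19 2e 41) = da; tag = H(70 1a 4f da) = b3 ← matches
m3: inner = H(1a 70 25 69 61 61 69) = 43; tag = H(70 1a 4f 43) = 1c

2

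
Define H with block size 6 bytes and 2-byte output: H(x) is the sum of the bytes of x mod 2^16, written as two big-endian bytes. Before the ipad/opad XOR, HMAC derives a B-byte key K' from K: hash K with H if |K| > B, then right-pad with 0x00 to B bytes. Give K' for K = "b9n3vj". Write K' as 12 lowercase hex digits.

Key "b9n3vj" = 62 39 6e 33 76 6a is exactly B = 6 bytes: K' = 62 39 6e 33 76 6a.

62396e33766a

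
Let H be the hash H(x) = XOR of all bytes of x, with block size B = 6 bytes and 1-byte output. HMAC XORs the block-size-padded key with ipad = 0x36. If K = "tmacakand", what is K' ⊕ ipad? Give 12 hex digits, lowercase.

4c3636363636

Key "tmacakand" = 74 6d 61 63 61 6b 61 6e 64 is 9 bytes > B = 6, so hash it first: H(key) = 7a, then zero-pad to 6 bytes: K' = 7a 00 00 00 00 00.
XOR each byte with 0x36: 7a⊕36=4c, 00⊕36=36, 00⊕36=36, 00⊕36=36, 00⊕36=36, 00⊕36=36.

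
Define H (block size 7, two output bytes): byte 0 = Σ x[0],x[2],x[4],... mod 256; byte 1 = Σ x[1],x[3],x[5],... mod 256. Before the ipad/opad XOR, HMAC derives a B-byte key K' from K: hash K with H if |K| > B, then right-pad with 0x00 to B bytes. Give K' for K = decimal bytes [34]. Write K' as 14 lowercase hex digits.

Key decimal bytes [34] = 22 is 1 byte ≤ B = 7; zero-pad to 7 bytes: K' = 22 00 00 00 00 00 00.

22000000000000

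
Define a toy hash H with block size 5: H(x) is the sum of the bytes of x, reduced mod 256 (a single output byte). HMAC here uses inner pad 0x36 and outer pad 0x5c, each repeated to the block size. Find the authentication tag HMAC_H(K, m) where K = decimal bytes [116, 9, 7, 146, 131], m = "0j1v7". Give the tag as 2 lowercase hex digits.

Key decimal bytes [116, 9, 7, 146, 131] = 74 09 07 92 83 is exactly B = 5 bytes: K' = 74 09 07 92 83.
K' ⊕ ipad = 42 3f 31 a4 b5.  K' ⊕ opad = 28 55 5b ce df.
Inner input = (K'⊕ipad) ∥ m = 42 3f 31 a4 b5 ∥ 30 6a 31 76 37.
Inner hash: sum = 66+63+49+164+181+48+106+49+118+55 = 899; mod 256 = 131 → 83.
Outer input = (K'⊕opad) ∥ inner = 28 55 5b ce df ∥ 83.
Outer hash (tag): sum = 40+85+91+206+223+131 = 776; mod 256 = 8 → 08.

08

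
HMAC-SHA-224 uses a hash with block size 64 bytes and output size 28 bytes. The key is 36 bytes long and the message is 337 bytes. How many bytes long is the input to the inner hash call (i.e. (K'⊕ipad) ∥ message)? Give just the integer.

401

Key is 36 ≤ 64 bytes, zero-padded: |K'| = 64.
Inner input = (K'⊕ipad) ∥ m → 64 + 337 = 401 bytes.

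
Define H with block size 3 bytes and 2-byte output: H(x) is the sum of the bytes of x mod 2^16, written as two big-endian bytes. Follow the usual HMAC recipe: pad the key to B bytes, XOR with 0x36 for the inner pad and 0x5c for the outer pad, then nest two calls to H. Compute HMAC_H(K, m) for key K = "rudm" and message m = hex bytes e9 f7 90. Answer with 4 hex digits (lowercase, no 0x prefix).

Key "rudm" = 72 75 64 6d is 4 bytes > B = 3, so hash it first: H(key) = 01 b8, then zero-pad to 3 bytes: K' = 01 b8 00.
K' ⊕ ipad = 37 8e 36.  K' ⊕ opad = 5d e4 5c.
Inner input = (K'⊕ipad) ∥ m = 37 8e 36 ∥ e9 f7 90.
Inner hash: sum = 55+142+54+233+247+144 = 875 → 03 6b.
Outer input = (K'⊕opad) ∥ inner = 5d e4 5c ∥ 03 6b.
Outer hash (tag): sum = 93+228+92+3+107 = 523 → 02 0b.

020b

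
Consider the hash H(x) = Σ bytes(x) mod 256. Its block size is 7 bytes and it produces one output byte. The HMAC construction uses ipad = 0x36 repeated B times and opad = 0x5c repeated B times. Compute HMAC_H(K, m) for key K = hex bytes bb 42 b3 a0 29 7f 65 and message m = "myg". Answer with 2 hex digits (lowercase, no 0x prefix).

Key hex bytes bb 42 b3 a0 29 7f 65 is exactly B = 7 bytes: K' = bb 42 b3 a0 29 7f 65.
K' ⊕ ipad = 8d 74 85 96 1f 49 53.  K' ⊕ opad = e7 1e ef fc 75 23 39.
Inner input = (K'⊕ipad) ∥ m = 8d 74 85 96 1f 49 53 ∥ 6d 79 67.
Inner hash: sum = 141+116+133+150+31+73+83+109+121+103 = 1060; mod 256 = 36 → 24.
Outer input = (K'⊕opad) ∥ inner = e7 1e ef fc 75 23 39 ∥ 24.
Outer hash (tag): sum = 231+30+239+252+117+35+57+36 = 997; mod 256 = 229 → e5.

e5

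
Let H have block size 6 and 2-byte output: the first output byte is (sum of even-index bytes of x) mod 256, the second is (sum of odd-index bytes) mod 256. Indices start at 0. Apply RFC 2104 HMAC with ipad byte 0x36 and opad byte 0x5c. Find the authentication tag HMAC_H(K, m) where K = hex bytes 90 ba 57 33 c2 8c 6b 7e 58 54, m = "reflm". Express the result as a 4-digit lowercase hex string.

f389

Key hex bytes 90 ba 57 33 c2 8c 6b 7e 58 54 is 10 bytes > B = 6, so hash it first: H(key) = 6c 4b, then zero-pad to 6 bytes: K' = 6c 4b 00 00 00 00.
K' ⊕ ipad = 5a 7d 36 36 36 36.  K' ⊕ opad = 30 17 5c 5c 5c 5c.
Inner input = (K'⊕ipad) ∥ m = 5a 7d 36 36 36 36 ∥ 72 65 66 6c 6d.
Inner hash: even-index sum = 523 mod 256 = 11; odd-index sum = 442 mod 256 = 186 → 0b ba.
Outer input = (K'⊕opad) ∥ inner = 30 17 5c 5c 5c 5c ∥ 0b ba.
Outer hash (tag): even-index sum = 243 mod 256 = 243; odd-index sum = 393 mod 256 = 137 → f3 89.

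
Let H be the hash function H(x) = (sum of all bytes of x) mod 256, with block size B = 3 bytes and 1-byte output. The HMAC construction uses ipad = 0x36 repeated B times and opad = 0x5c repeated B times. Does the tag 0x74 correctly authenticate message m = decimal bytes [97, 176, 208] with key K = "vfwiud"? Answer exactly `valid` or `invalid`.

Key "vfwiud" = 76 66 77 69 75 64 is 6 bytes > B = 3, so hash it first: H(key) = 95, then zero-pad to 3 bytes: K' = 95 00 00.
K' ⊕ ipad = a3 36 36; K' ⊕ opad = c9 5c 5c.
Inner hash: sum = 163+54+54+97+176+208 = 752; mod 256 = 240 → f0.
Outer hash (recomputed tag): sum = 201+92+92+240 = 625; mod 256 = 113 → 71.
Recomputed tag = 71; claimed = 74 → mismatch.

invalid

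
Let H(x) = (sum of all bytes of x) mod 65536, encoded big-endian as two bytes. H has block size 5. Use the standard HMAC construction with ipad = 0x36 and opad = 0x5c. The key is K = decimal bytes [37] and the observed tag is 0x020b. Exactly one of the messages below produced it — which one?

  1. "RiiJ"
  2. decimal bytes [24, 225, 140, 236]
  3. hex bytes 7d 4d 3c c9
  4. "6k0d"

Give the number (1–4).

Key decimal bytes [37] = 25 is 1 byte ≤ B = 5; zero-pad to 5 bytes: K' = 25 00 00 00 00.
K' ⊕ ipad = 13 36 36 36 36; K' ⊕ opad = 79 5c 5c 5c 5c.
m1: inner = H(13 36 36 36 36 52 69 69 4a) = 02 59; tag = H(79 5c 5c 5c 5c 02 59) = 0244
m2: inner = H(13 36 36 36 36 18 e1 8c ec) = 03 5c; tag = H(79 5c 5c 5c 5c 03 5c) = 0248
m3: inner = H(13 36 36 36 36 7d 4d 3c c9) = 02 ba; tag = H(79 5c 5c 5c 5c 02 ba) = 02a5
m4: inner = H(13 36 36 36 36 36 6b 30 64) = 02 20; tag = H(79 5c 5c 5c 5c 02 20) = 020b ← matches

4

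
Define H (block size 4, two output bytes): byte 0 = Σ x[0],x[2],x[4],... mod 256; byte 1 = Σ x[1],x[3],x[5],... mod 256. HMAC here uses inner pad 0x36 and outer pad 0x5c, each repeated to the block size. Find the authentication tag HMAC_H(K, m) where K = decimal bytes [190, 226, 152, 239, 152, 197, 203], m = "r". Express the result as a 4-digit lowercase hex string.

78fc

Key decimal bytes [190, 226, 152, 239, 152, 197, 203] = be e2 98 ef 98 c5 cb is 7 bytes > B = 4, so hash it first: H(key) = b9 96, then zero-pad to 4 bytes: K' = b9 96 00 00.
K' ⊕ ipad = 8f a0 36 36.  K' ⊕ opad = e5 ca 5c 5c.
Inner input = (K'⊕ipad) ∥ m = 8f a0 36 36 ∥ 72.
Inner hash: even-index sum = 311 mod 256 = 55; odd-index sum = 214 mod 256 = 214 → 37 d6.
Outer input = (K'⊕opad) ∥ inner = e5 ca 5c 5c ∥ 37 d6.
Outer hash (tag): even-index sum = 376 mod 256 = 120; odd-index sum = 508 mod 256 = 252 → 78 fc.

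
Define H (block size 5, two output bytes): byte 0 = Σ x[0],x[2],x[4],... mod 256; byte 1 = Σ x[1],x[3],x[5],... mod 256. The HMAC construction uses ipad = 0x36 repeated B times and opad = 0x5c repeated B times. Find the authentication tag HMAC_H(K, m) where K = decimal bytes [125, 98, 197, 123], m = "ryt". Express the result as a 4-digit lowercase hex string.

9d52

Key decimal bytes [125, 98, 197, 123] = 7d 62 c5 7b is 4 bytes ≤ B = 5; zero-pad to 5 bytes: K' = 7d 62 c5 7b 00.
K' ⊕ ipad = 4b 54 f3 4d 36.  K' ⊕ opad = 21 3e 99 27 5c.
Inner input = (K'⊕ipad) ∥ m = 4b 54 f3 4d 36 ∥ 72 79 74.
Inner hash: even-index sum = 493 mod 256 = 237; odd-index sum = 391 mod 256 = 135 → ed 87.
Outer input = (K'⊕opad) ∥ inner = 21 3e 99 27 5c ∥ ed 87.
Outer hash (tag): even-index sum = 413 mod 256 = 157; odd-index sum = 338 mod 256 = 82 → 9d 52.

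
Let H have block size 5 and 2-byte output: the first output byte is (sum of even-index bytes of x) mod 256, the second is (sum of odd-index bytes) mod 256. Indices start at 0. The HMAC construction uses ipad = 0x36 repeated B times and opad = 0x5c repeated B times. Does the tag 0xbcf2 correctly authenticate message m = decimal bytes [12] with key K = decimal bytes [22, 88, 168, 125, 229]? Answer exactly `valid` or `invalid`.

invalid

Key decimal bytes [22, 88, 168, 125, 229] = 16 58 a8 7d e5 is exactly B = 5 bytes: K' = 16 58 a8 7d e5.
K' ⊕ ipad = 20 6e 9e 4b d3; K' ⊕ opad = 4a 04 f4 21 b9.
Inner hash: even-index sum = 401 mod 256 = 145; odd-index sum = 197 mod 256 = 197 → 91 c5.
Outer hash (recomputed tag): even-index sum = 700 mod 256 = 188; odd-index sum = 182 mod 256 = 182 → bc b6.
Recomputed tag = bcb6; claimed = bcf2 → mismatch.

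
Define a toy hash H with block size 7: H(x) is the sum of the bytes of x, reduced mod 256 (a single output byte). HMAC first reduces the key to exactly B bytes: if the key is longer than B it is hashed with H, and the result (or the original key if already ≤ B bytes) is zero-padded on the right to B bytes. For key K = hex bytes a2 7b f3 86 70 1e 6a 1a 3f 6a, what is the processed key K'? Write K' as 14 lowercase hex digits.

51000000000000

|K| = 10 > B = 7, so first hash the key.
H(K): sum = 162+123+243+134+112+30+106+26+63+106 = 1105; mod 256 = 81 → 51.
Zero-pad H(K) = 51 to 7 bytes: K' = 51 00 00 00 00 00 00.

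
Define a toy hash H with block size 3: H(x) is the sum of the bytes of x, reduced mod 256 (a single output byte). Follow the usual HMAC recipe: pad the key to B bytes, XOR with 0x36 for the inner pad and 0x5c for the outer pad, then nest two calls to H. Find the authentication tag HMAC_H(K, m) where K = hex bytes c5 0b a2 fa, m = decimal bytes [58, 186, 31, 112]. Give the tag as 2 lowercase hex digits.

31

Key hex bytes c5 0b a2 fa is 4 bytes > B = 3, so hash it first: H(key) = 6c, then zero-pad to 3 bytes: K' = 6c 00 00.
K' ⊕ ipad = 5a 36 36.  K' ⊕ opad = 30 5c 5c.
Inner input = (K'⊕ipad) ∥ m = 5a 36 36 ∥ 3a ba 1f 70.
Inner hash: sum = 90+54+54+58+186+31+112 = 585; mod 256 = 73 → 49.
Outer input = (K'⊕opad) ∥ inner = 30 5c 5c ∥ 49.
Outer hash (tag): sum = 48+92+92+73 = 305; mod 256 = 49 → 31.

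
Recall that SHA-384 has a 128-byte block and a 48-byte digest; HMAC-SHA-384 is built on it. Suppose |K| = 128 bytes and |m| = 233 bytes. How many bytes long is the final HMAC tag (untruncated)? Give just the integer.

The tag is one SHA-384 digest: 48 bytes.

48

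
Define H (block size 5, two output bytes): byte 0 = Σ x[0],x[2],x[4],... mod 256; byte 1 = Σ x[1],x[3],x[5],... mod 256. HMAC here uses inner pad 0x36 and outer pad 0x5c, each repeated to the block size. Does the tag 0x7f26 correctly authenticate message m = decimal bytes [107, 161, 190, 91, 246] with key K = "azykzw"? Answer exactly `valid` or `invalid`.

Key "azykzw" = 61 7a 79 6b 7a 77 is 6 bytes > B = 5, so hash it first: H(key) = 54 5c, then zero-pad to 5 bytes: K' = 54 5c 00 00 00.
K' ⊕ ipad = 62 6a 36 36 36; K' ⊕ opad = 08 00 5c 5c 5c.
Inner hash: even-index sum = 458 mod 256 = 202; odd-index sum = 703 mod 256 = 191 → ca bf.
Outer hash (recomputed tag): even-index sum = 383 mod 256 = 127; odd-index sum = 294 mod 256 = 38 → 7f 26.
Recomputed tag = 7f26; claimed = 7f26 → match.

valid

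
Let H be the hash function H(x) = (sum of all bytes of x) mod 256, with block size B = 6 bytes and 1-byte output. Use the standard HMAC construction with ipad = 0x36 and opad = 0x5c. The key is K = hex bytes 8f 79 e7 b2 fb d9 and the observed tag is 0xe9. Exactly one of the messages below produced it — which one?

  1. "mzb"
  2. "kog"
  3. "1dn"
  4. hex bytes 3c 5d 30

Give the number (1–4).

Key hex bytes 8f 79 e7 b2 fb d9 is exactly B = 6 bytes: K' = 8f 79 e7 b2 fb d9.
K' ⊕ ipad = b9 4f d1 84 cd ef; K' ⊕ opad = d3 25 bb ee a7 85.
m1: inner = H(b9 4f d1 84 cd ef 6d 7a 62) = 62; tag = H(d3 25 bb ee a7 85 62) = 2f
m2: inner = H(b9 4f d1 84 cd ef 6b 6f 67) = 5a; tag = H(d3 25 bb ee a7 85 5a) = 27
m3: inner = H(b9 4f d1 84 cd ef 31 64 6e) = 1c; tag = H(d3 25 bb ee a7 85 1c) = e9 ← matches
m4: inner = H(b9 4f d1 84 cd ef 3c 5d 30) = e2; tag = H(d3 25 bb ee a7 85 e2) = af

3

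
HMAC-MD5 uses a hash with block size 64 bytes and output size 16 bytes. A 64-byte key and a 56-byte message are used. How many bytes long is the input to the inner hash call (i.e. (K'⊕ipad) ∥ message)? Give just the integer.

Key is 64 ≤ 64 bytes, zero-padded: |K'| = 64.
Inner input = (K'⊕ipad) ∥ m → 64 + 56 = 120 bytes.

120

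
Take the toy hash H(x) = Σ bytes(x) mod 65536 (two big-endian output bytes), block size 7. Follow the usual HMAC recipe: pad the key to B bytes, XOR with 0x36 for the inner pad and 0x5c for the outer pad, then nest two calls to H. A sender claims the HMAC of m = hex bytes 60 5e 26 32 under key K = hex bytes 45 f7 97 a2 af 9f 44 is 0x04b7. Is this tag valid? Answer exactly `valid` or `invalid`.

invalid

Key hex bytes 45 f7 97 a2 af 9f 44 is exactly B = 7 bytes: K' = 45 f7 97 a2 af 9f 44.
K' ⊕ ipad = 73 c1 a1 94 99 a9 72; K' ⊕ opad = 19 ab cb fe f3 c3 18.
Inner hash: sum = 115+193+161+148+153+169+114+96+94+38+50 = 1331 → 05 33.
Outer hash (recomputed tag): sum = 25+171+203+254+243+195+24+5+51 = 1171 → 04 93.
Recomputed tag = 0493; claimed = 04b7 → mismatch.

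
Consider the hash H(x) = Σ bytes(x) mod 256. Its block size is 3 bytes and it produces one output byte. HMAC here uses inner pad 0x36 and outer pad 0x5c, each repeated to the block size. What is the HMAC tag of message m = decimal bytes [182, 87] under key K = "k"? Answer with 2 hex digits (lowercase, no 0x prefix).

c5

Key "k" = 6b is 1 byte ≤ B = 3; zero-pad to 3 bytes: K' = 6b 00 00.
K' ⊕ ipad = 5d 36 36.  K' ⊕ opad = 37 5c 5c.
Inner input = (K'⊕ipad) ∥ m = 5d 36 36 ∥ b6 57.
Inner hash: sum = 93+54+54+182+87 = 470; mod 256 = 214 → d6.
Outer input = (K'⊕opad) ∥ inner = 37 5c 5c ∥ d6.
Outer hash (tag): sum = 55+92+92+214 = 453; mod 256 = 197 → c5.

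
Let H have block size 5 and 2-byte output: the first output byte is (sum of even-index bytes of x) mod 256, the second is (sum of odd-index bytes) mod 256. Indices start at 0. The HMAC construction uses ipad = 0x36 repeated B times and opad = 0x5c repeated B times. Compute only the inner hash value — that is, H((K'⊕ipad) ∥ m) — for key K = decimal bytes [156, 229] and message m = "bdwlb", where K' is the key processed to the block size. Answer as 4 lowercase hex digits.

e644

Key decimal bytes [156, 229] = 9c e5 is 2 bytes ≤ B = 5; zero-pad to 5 bytes: K' = 9c e5 00 00 00.
K' ⊕ ipad = aa d3 36 36 36.
Inner input = aa d3 36 36 36 ∥ 62 64 77 6c 62.
Inner hash: even-index sum = 486 mod 256 = 230; odd-index sum = 580 mod 256 = 68 → e6 44.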